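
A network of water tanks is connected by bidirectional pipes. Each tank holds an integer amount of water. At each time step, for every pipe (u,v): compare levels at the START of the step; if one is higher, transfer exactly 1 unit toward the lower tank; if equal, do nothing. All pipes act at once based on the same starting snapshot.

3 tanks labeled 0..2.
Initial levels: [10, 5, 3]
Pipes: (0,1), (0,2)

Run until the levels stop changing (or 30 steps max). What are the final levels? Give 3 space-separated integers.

Step 1: flows [0->1,0->2] -> levels [8 6 4]
Step 2: flows [0->1,0->2] -> levels [6 7 5]
Step 3: flows [1->0,0->2] -> levels [6 6 6]
Step 4: flows [0=1,0=2] -> levels [6 6 6]
  -> stable (no change)

Answer: 6 6 6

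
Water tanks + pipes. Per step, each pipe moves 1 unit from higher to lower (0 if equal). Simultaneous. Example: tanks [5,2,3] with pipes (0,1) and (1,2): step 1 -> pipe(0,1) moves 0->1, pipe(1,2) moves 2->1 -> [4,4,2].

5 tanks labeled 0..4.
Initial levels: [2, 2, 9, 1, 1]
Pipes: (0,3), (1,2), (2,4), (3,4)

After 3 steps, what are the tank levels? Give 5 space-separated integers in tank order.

Answer: 1 5 3 3 3

Derivation:
Step 1: flows [0->3,2->1,2->4,3=4] -> levels [1 3 7 2 2]
Step 2: flows [3->0,2->1,2->4,3=4] -> levels [2 4 5 1 3]
Step 3: flows [0->3,2->1,2->4,4->3] -> levels [1 5 3 3 3]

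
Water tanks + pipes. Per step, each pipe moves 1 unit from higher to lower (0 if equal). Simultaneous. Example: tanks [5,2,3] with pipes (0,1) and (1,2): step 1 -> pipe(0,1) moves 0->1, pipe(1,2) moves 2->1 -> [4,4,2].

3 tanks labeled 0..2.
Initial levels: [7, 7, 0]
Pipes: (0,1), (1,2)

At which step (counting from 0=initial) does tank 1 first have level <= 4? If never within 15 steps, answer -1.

Step 1: flows [0=1,1->2] -> levels [7 6 1]
Step 2: flows [0->1,1->2] -> levels [6 6 2]
Step 3: flows [0=1,1->2] -> levels [6 5 3]
Step 4: flows [0->1,1->2] -> levels [5 5 4]
Step 5: flows [0=1,1->2] -> levels [5 4 5]
Tank 1 first reaches <=4 at step 5

Answer: 5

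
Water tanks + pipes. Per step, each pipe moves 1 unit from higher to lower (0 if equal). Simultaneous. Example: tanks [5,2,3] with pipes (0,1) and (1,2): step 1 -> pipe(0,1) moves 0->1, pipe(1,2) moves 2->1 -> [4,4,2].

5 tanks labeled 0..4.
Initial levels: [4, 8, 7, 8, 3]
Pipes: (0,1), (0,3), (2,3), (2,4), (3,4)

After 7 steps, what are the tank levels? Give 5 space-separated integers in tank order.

Step 1: flows [1->0,3->0,3->2,2->4,3->4] -> levels [6 7 7 5 5]
Step 2: flows [1->0,0->3,2->3,2->4,3=4] -> levels [6 6 5 7 6]
Step 3: flows [0=1,3->0,3->2,4->2,3->4] -> levels [7 6 7 4 6]
Step 4: flows [0->1,0->3,2->3,2->4,4->3] -> levels [5 7 5 7 6]
Step 5: flows [1->0,3->0,3->2,4->2,3->4] -> levels [7 6 7 4 6]
  -> period-2 cycle: step 5 state = step 3 state
  -> state at step 7: (7-3) mod 2 = 0, same as step 3 -> [7 6 7 4 6]

Answer: 7 6 7 4 6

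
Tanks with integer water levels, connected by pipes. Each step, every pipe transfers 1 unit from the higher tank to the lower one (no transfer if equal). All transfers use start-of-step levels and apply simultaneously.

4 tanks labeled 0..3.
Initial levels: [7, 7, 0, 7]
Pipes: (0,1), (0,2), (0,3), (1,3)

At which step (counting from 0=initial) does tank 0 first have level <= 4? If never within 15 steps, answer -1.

Answer: 3

Derivation:
Step 1: flows [0=1,0->2,0=3,1=3] -> levels [6 7 1 7]
Step 2: flows [1->0,0->2,3->0,1=3] -> levels [7 6 2 6]
Step 3: flows [0->1,0->2,0->3,1=3] -> levels [4 7 3 7]
Tank 0 first reaches <=4 at step 3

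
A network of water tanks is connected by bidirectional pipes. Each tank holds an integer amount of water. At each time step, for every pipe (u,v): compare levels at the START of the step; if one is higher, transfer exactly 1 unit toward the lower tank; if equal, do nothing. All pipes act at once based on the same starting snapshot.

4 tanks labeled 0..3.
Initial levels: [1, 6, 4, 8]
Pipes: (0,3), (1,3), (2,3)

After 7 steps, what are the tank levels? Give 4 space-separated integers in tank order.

Step 1: flows [3->0,3->1,3->2] -> levels [2 7 5 5]
Step 2: flows [3->0,1->3,2=3] -> levels [3 6 5 5]
Step 3: flows [3->0,1->3,2=3] -> levels [4 5 5 5]
Step 4: flows [3->0,1=3,2=3] -> levels [5 5 5 4]
Step 5: flows [0->3,1->3,2->3] -> levels [4 4 4 7]
Step 6: flows [3->0,3->1,3->2] -> levels [5 5 5 4]
  -> period-2 cycle: step 6 state = step 4 state
  -> state at step 7: (7-4) mod 2 = 1, same as step 5 -> [4 4 4 7]

Answer: 4 4 4 7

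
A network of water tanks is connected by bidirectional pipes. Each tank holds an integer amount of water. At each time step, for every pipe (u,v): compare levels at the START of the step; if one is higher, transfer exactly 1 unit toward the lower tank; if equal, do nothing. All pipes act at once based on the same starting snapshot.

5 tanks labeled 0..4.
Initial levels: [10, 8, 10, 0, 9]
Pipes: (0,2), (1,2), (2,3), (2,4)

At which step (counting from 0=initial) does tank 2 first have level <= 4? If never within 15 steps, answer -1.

Answer: -1

Derivation:
Step 1: flows [0=2,2->1,2->3,2->4] -> levels [10 9 7 1 10]
Step 2: flows [0->2,1->2,2->3,4->2] -> levels [9 8 9 2 9]
Step 3: flows [0=2,2->1,2->3,2=4] -> levels [9 9 7 3 9]
Step 4: flows [0->2,1->2,2->3,4->2] -> levels [8 8 9 4 8]
Step 5: flows [2->0,2->1,2->3,2->4] -> levels [9 9 5 5 9]
Step 6: flows [0->2,1->2,2=3,4->2] -> levels [8 8 8 5 8]
Step 7: flows [0=2,1=2,2->3,2=4] -> levels [8 8 7 6 8]
Step 8: flows [0->2,1->2,2->3,4->2] -> levels [7 7 9 7 7]
Step 9: flows [2->0,2->1,2->3,2->4] -> levels [8 8 5 8 8]
Step 10: flows [0->2,1->2,3->2,4->2] -> levels [7 7 9 7 7]
  -> period-2 cycle (repeats step 8); tank 2 never drops to <=4
Tank 2 never reaches <=4 within 15 steps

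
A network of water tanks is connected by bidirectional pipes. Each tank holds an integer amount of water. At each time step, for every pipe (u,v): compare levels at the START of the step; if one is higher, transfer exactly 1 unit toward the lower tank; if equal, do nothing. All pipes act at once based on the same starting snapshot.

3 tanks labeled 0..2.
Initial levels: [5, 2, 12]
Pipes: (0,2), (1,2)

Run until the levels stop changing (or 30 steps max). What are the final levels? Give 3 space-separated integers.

Answer: 7 7 5

Derivation:
Step 1: flows [2->0,2->1] -> levels [6 3 10]
Step 2: flows [2->0,2->1] -> levels [7 4 8]
Step 3: flows [2->0,2->1] -> levels [8 5 6]
Step 4: flows [0->2,2->1] -> levels [7 6 6]
Step 5: flows [0->2,1=2] -> levels [6 6 7]
Step 6: flows [2->0,2->1] -> levels [7 7 5]
Step 7: flows [0->2,1->2] -> levels [6 6 7]
  -> period-2 cycle: step 7 state = step 5 state; never stabilizes
  -> state at step 30: (30-5) mod 2 = 1, same as step 6 -> [7 7 5]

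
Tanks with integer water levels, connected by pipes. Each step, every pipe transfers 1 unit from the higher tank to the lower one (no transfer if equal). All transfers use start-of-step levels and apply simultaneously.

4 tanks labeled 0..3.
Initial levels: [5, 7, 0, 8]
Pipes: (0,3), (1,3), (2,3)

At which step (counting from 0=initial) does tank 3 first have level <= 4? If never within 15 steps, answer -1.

Answer: 5

Derivation:
Step 1: flows [3->0,3->1,3->2] -> levels [6 8 1 5]
Step 2: flows [0->3,1->3,3->2] -> levels [5 7 2 6]
Step 3: flows [3->0,1->3,3->2] -> levels [6 6 3 5]
Step 4: flows [0->3,1->3,3->2] -> levels [5 5 4 6]
Step 5: flows [3->0,3->1,3->2] -> levels [6 6 5 3]
Tank 3 first reaches <=4 at step 5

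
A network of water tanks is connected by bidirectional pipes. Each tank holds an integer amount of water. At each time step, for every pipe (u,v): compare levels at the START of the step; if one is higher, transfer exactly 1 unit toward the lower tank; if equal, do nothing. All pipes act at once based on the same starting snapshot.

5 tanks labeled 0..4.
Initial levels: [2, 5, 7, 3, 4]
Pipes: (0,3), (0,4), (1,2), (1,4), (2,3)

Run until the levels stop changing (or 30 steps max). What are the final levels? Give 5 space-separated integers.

Step 1: flows [3->0,4->0,2->1,1->4,2->3] -> levels [4 5 5 3 4]
Step 2: flows [0->3,0=4,1=2,1->4,2->3] -> levels [3 4 4 5 5]
Step 3: flows [3->0,4->0,1=2,4->1,3->2] -> levels [5 5 5 3 3]
Step 4: flows [0->3,0->4,1=2,1->4,2->3] -> levels [3 4 4 5 5]
  -> period-2 cycle: step 4 state = step 2 state; never stabilizes
  -> state at step 30: (30-2) mod 2 = 0, same as step 2 -> [3 4 4 5 5]

Answer: 3 4 4 5 5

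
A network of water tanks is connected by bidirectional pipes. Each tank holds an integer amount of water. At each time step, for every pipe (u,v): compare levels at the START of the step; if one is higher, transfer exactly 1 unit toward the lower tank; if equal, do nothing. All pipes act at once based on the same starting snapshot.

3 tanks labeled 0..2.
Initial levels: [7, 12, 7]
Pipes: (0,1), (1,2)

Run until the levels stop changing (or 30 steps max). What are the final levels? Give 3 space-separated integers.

Step 1: flows [1->0,1->2] -> levels [8 10 8]
Step 2: flows [1->0,1->2] -> levels [9 8 9]
Step 3: flows [0->1,2->1] -> levels [8 10 8]
  -> period-2 cycle: step 3 state = step 1 state; never stabilizes
  -> state at step 30: (30-1) mod 2 = 1, same as step 2 -> [9 8 9]

Answer: 9 8 9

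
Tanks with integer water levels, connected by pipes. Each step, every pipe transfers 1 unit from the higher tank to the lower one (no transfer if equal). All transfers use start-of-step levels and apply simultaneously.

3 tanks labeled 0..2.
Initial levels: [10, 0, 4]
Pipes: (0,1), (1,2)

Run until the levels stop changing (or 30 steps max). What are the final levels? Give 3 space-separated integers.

Answer: 5 4 5

Derivation:
Step 1: flows [0->1,2->1] -> levels [9 2 3]
Step 2: flows [0->1,2->1] -> levels [8 4 2]
Step 3: flows [0->1,1->2] -> levels [7 4 3]
Step 4: flows [0->1,1->2] -> levels [6 4 4]
Step 5: flows [0->1,1=2] -> levels [5 5 4]
Step 6: flows [0=1,1->2] -> levels [5 4 5]
Step 7: flows [0->1,2->1] -> levels [4 6 4]
Step 8: flows [1->0,1->2] -> levels [5 4 5]
  -> period-2 cycle: step 8 state = step 6 state; never stabilizes
  -> state at step 30: (30-6) mod 2 = 0, same as step 6 -> [5 4 5]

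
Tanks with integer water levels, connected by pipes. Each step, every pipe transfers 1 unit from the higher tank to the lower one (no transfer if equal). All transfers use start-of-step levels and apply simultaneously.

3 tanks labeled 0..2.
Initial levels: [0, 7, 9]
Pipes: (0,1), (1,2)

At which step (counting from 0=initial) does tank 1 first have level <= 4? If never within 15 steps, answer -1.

Step 1: flows [1->0,2->1] -> levels [1 7 8]
Step 2: flows [1->0,2->1] -> levels [2 7 7]
Step 3: flows [1->0,1=2] -> levels [3 6 7]
Step 4: flows [1->0,2->1] -> levels [4 6 6]
Step 5: flows [1->0,1=2] -> levels [5 5 6]
Step 6: flows [0=1,2->1] -> levels [5 6 5]
Step 7: flows [1->0,1->2] -> levels [6 4 6]
Tank 1 first reaches <=4 at step 7

Answer: 7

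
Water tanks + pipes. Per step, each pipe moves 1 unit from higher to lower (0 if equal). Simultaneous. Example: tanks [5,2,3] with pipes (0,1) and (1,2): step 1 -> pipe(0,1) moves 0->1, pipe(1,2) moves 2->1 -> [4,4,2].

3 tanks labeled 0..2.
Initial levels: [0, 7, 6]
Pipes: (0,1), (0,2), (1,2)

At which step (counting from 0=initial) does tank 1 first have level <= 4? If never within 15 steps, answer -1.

Answer: 3

Derivation:
Step 1: flows [1->0,2->0,1->2] -> levels [2 5 6]
Step 2: flows [1->0,2->0,2->1] -> levels [4 5 4]
Step 3: flows [1->0,0=2,1->2] -> levels [5 3 5]
Tank 1 first reaches <=4 at step 3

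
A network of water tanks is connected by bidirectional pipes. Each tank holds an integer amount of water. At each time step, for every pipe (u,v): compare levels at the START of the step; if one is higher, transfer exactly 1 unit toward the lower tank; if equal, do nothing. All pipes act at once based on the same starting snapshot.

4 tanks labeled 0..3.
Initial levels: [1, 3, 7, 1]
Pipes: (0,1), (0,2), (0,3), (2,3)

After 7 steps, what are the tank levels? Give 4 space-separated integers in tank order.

Answer: 5 2 3 2

Derivation:
Step 1: flows [1->0,2->0,0=3,2->3] -> levels [3 2 5 2]
Step 2: flows [0->1,2->0,0->3,2->3] -> levels [2 3 3 4]
Step 3: flows [1->0,2->0,3->0,3->2] -> levels [5 2 3 2]
Step 4: flows [0->1,0->2,0->3,2->3] -> levels [2 3 3 4]
  -> period-2 cycle: step 4 state = step 2 state
  -> state at step 7: (7-2) mod 2 = 1, same as step 3 -> [5 2 3 2]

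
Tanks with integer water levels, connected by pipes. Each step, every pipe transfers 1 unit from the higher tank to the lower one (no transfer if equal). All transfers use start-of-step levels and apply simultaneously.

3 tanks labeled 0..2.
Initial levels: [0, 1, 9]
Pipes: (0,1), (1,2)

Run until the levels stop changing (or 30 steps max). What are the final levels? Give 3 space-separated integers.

Step 1: flows [1->0,2->1] -> levels [1 1 8]
Step 2: flows [0=1,2->1] -> levels [1 2 7]
Step 3: flows [1->0,2->1] -> levels [2 2 6]
Step 4: flows [0=1,2->1] -> levels [2 3 5]
Step 5: flows [1->0,2->1] -> levels [3 3 4]
Step 6: flows [0=1,2->1] -> levels [3 4 3]
Step 7: flows [1->0,1->2] -> levels [4 2 4]
Step 8: flows [0->1,2->1] -> levels [3 4 3]
  -> period-2 cycle: step 8 state = step 6 state; never stabilizes
  -> state at step 30: (30-6) mod 2 = 0, same as step 6 -> [3 4 3]

Answer: 3 4 3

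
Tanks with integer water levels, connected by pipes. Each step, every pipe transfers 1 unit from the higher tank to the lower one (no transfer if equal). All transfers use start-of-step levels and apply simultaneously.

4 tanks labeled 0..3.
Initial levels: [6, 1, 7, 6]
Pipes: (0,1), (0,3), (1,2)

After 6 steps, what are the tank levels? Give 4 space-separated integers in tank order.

Answer: 5 5 5 5

Derivation:
Step 1: flows [0->1,0=3,2->1] -> levels [5 3 6 6]
Step 2: flows [0->1,3->0,2->1] -> levels [5 5 5 5]
Step 3: flows [0=1,0=3,1=2] -> levels [5 5 5 5]
  -> stable; steps 4..6 unchanged -> [5 5 5 5]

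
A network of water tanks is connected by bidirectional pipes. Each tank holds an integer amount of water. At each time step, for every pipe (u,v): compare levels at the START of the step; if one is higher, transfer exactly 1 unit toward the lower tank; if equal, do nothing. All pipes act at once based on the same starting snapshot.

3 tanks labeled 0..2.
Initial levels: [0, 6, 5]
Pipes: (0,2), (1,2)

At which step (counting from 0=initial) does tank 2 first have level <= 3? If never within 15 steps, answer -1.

Answer: 4

Derivation:
Step 1: flows [2->0,1->2] -> levels [1 5 5]
Step 2: flows [2->0,1=2] -> levels [2 5 4]
Step 3: flows [2->0,1->2] -> levels [3 4 4]
Step 4: flows [2->0,1=2] -> levels [4 4 3]
Tank 2 first reaches <=3 at step 4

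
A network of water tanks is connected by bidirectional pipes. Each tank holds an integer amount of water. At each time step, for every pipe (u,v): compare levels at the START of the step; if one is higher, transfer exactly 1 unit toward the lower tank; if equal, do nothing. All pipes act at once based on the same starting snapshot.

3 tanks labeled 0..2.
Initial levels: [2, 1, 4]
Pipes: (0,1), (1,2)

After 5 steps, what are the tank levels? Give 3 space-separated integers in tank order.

Step 1: flows [0->1,2->1] -> levels [1 3 3]
Step 2: flows [1->0,1=2] -> levels [2 2 3]
Step 3: flows [0=1,2->1] -> levels [2 3 2]
Step 4: flows [1->0,1->2] -> levels [3 1 3]
Step 5: flows [0->1,2->1] -> levels [2 3 2]

Answer: 2 3 2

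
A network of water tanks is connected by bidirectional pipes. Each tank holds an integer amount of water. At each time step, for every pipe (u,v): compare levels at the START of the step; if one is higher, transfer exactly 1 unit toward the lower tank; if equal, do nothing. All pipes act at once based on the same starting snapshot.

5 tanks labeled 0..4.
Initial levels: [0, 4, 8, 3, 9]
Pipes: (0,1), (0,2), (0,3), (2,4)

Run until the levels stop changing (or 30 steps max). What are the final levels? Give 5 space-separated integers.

Step 1: flows [1->0,2->0,3->0,4->2] -> levels [3 3 8 2 8]
Step 2: flows [0=1,2->0,0->3,2=4] -> levels [3 3 7 3 8]
Step 3: flows [0=1,2->0,0=3,4->2] -> levels [4 3 7 3 7]
Step 4: flows [0->1,2->0,0->3,2=4] -> levels [3 4 6 4 7]
Step 5: flows [1->0,2->0,3->0,4->2] -> levels [6 3 6 3 6]
Step 6: flows [0->1,0=2,0->3,2=4] -> levels [4 4 6 4 6]
Step 7: flows [0=1,2->0,0=3,2=4] -> levels [5 4 5 4 6]
Step 8: flows [0->1,0=2,0->3,4->2] -> levels [3 5 6 5 5]
Step 9: flows [1->0,2->0,3->0,2->4] -> levels [6 4 4 4 6]
Step 10: flows [0->1,0->2,0->3,4->2] -> levels [3 5 6 5 5]
  -> period-2 cycle: step 10 state = step 8 state; never stabilizes
  -> state at step 30: (30-8) mod 2 = 0, same as step 8 -> [3 5 6 5 5]

Answer: 3 5 6 5 5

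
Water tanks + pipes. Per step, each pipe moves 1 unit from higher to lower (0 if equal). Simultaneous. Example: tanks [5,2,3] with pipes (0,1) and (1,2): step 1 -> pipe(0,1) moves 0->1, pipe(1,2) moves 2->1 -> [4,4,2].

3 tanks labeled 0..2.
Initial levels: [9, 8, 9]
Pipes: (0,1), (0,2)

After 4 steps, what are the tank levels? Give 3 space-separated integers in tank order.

Step 1: flows [0->1,0=2] -> levels [8 9 9]
Step 2: flows [1->0,2->0] -> levels [10 8 8]
Step 3: flows [0->1,0->2] -> levels [8 9 9]
  -> period-2 cycle: step 3 state = step 1 state
  -> state at step 4: (4-1) mod 2 = 1, same as step 2 -> [10 8 8]

Answer: 10 8 8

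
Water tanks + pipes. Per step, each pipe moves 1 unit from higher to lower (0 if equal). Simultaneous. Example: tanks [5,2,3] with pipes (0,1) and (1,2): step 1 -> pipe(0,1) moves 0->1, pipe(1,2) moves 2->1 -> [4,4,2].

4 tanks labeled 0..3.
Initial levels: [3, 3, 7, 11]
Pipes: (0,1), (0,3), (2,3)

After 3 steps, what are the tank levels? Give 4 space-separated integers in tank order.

Answer: 5 4 8 7

Derivation:
Step 1: flows [0=1,3->0,3->2] -> levels [4 3 8 9]
Step 2: flows [0->1,3->0,3->2] -> levels [4 4 9 7]
Step 3: flows [0=1,3->0,2->3] -> levels [5 4 8 7]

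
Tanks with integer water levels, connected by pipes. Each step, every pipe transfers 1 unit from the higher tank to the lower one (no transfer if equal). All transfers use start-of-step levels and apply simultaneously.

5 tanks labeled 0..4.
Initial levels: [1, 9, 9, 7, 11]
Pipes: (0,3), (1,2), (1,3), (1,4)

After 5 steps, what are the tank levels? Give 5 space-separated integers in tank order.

Step 1: flows [3->0,1=2,1->3,4->1] -> levels [2 9 9 7 10]
Step 2: flows [3->0,1=2,1->3,4->1] -> levels [3 9 9 7 9]
Step 3: flows [3->0,1=2,1->3,1=4] -> levels [4 8 9 7 9]
Step 4: flows [3->0,2->1,1->3,4->1] -> levels [5 9 8 7 8]
Step 5: flows [3->0,1->2,1->3,1->4] -> levels [6 6 9 7 9]

Answer: 6 6 9 7 9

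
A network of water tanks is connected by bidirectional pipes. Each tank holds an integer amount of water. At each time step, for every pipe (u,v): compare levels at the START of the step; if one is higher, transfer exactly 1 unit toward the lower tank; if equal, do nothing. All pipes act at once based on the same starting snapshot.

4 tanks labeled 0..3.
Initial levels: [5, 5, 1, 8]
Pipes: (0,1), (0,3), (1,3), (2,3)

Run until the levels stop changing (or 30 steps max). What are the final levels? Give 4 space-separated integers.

Step 1: flows [0=1,3->0,3->1,3->2] -> levels [6 6 2 5]
Step 2: flows [0=1,0->3,1->3,3->2] -> levels [5 5 3 6]
Step 3: flows [0=1,3->0,3->1,3->2] -> levels [6 6 4 3]
Step 4: flows [0=1,0->3,1->3,2->3] -> levels [5 5 3 6]
  -> period-2 cycle: step 4 state = step 2 state; never stabilizes
  -> state at step 30: (30-2) mod 2 = 0, same as step 2 -> [5 5 3 6]

Answer: 5 5 3 6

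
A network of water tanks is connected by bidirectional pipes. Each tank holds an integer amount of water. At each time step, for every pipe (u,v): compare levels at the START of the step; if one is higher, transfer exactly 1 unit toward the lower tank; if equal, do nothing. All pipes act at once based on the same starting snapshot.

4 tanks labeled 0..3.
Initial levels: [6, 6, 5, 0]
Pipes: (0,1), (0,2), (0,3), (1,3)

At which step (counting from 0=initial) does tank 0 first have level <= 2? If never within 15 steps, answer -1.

Answer: -1

Derivation:
Step 1: flows [0=1,0->2,0->3,1->3] -> levels [4 5 6 2]
Step 2: flows [1->0,2->0,0->3,1->3] -> levels [5 3 5 4]
Step 3: flows [0->1,0=2,0->3,3->1] -> levels [3 5 5 4]
Step 4: flows [1->0,2->0,3->0,1->3] -> levels [6 3 4 4]
Step 5: flows [0->1,0->2,0->3,3->1] -> levels [3 5 5 4]
  -> period-2 cycle (repeats step 3); tank 0 never drops to <=2
Tank 0 never reaches <=2 within 15 steps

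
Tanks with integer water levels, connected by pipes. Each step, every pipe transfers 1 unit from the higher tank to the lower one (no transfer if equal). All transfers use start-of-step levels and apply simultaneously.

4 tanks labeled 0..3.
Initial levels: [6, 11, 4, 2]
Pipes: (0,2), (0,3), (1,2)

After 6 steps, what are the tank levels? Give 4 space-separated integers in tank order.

Answer: 5 6 6 6

Derivation:
Step 1: flows [0->2,0->3,1->2] -> levels [4 10 6 3]
Step 2: flows [2->0,0->3,1->2] -> levels [4 9 6 4]
Step 3: flows [2->0,0=3,1->2] -> levels [5 8 6 4]
Step 4: flows [2->0,0->3,1->2] -> levels [5 7 6 5]
Step 5: flows [2->0,0=3,1->2] -> levels [6 6 6 5]
Step 6: flows [0=2,0->3,1=2] -> levels [5 6 6 6]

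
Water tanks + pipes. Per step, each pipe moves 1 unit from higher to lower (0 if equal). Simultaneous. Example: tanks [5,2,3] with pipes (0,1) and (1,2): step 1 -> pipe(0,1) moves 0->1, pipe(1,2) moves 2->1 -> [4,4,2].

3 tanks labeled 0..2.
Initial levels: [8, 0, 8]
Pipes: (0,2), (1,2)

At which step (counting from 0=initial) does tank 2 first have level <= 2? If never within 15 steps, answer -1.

Step 1: flows [0=2,2->1] -> levels [8 1 7]
Step 2: flows [0->2,2->1] -> levels [7 2 7]
Step 3: flows [0=2,2->1] -> levels [7 3 6]
Step 4: flows [0->2,2->1] -> levels [6 4 6]
Step 5: flows [0=2,2->1] -> levels [6 5 5]
Step 6: flows [0->2,1=2] -> levels [5 5 6]
Step 7: flows [2->0,2->1] -> levels [6 6 4]
Step 8: flows [0->2,1->2] -> levels [5 5 6]
  -> period-2 cycle (repeats step 6); tank 2 never drops to <=2
Tank 2 never reaches <=2 within 15 steps

Answer: -1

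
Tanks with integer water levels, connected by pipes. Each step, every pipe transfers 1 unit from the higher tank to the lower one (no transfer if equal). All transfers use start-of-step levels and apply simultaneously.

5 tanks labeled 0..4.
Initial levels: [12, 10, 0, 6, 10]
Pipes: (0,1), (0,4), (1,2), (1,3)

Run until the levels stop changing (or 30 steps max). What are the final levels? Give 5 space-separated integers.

Step 1: flows [0->1,0->4,1->2,1->3] -> levels [10 9 1 7 11]
Step 2: flows [0->1,4->0,1->2,1->3] -> levels [10 8 2 8 10]
Step 3: flows [0->1,0=4,1->2,1=3] -> levels [9 8 3 8 10]
Step 4: flows [0->1,4->0,1->2,1=3] -> levels [9 8 4 8 9]
Step 5: flows [0->1,0=4,1->2,1=3] -> levels [8 8 5 8 9]
Step 6: flows [0=1,4->0,1->2,1=3] -> levels [9 7 6 8 8]
Step 7: flows [0->1,0->4,1->2,3->1] -> levels [7 8 7 7 9]
Step 8: flows [1->0,4->0,1->2,1->3] -> levels [9 5 8 8 8]
Step 9: flows [0->1,0->4,2->1,3->1] -> levels [7 8 7 7 9]
  -> period-2 cycle: step 9 state = step 7 state; never stabilizes
  -> state at step 30: (30-7) mod 2 = 1, same as step 8 -> [9 5 8 8 8]

Answer: 9 5 8 8 8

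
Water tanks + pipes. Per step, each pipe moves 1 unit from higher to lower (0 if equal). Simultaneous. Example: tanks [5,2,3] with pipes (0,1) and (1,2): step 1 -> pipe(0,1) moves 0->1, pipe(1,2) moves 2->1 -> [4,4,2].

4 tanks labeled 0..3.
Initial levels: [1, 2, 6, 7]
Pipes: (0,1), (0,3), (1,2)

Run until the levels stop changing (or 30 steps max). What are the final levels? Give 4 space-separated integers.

Answer: 3 5 3 5

Derivation:
Step 1: flows [1->0,3->0,2->1] -> levels [3 2 5 6]
Step 2: flows [0->1,3->0,2->1] -> levels [3 4 4 5]
Step 3: flows [1->0,3->0,1=2] -> levels [5 3 4 4]
Step 4: flows [0->1,0->3,2->1] -> levels [3 5 3 5]
Step 5: flows [1->0,3->0,1->2] -> levels [5 3 4 4]
  -> period-2 cycle: step 5 state = step 3 state; never stabilizes
  -> state at step 30: (30-3) mod 2 = 1, same as step 4 -> [3 5 3 5]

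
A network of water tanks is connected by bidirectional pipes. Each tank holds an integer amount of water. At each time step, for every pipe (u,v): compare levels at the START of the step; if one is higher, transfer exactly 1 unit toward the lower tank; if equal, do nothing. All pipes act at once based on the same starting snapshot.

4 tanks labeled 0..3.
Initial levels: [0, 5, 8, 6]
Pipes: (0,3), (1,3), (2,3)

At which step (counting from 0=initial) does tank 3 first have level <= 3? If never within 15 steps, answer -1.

Answer: -1

Derivation:
Step 1: flows [3->0,3->1,2->3] -> levels [1 6 7 5]
Step 2: flows [3->0,1->3,2->3] -> levels [2 5 6 6]
Step 3: flows [3->0,3->1,2=3] -> levels [3 6 6 4]
Step 4: flows [3->0,1->3,2->3] -> levels [4 5 5 5]
Step 5: flows [3->0,1=3,2=3] -> levels [5 5 5 4]
Step 6: flows [0->3,1->3,2->3] -> levels [4 4 4 7]
Step 7: flows [3->0,3->1,3->2] -> levels [5 5 5 4]
  -> period-2 cycle (repeats step 5); tank 3 never drops to <=3
Tank 3 never reaches <=3 within 15 steps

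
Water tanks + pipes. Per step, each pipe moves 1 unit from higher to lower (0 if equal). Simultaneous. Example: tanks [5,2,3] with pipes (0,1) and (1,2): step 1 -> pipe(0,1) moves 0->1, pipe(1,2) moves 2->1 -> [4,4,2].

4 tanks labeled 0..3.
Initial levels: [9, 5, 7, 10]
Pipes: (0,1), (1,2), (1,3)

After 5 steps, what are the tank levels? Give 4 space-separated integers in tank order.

Step 1: flows [0->1,2->1,3->1] -> levels [8 8 6 9]
Step 2: flows [0=1,1->2,3->1] -> levels [8 8 7 8]
Step 3: flows [0=1,1->2,1=3] -> levels [8 7 8 8]
Step 4: flows [0->1,2->1,3->1] -> levels [7 10 7 7]
Step 5: flows [1->0,1->2,1->3] -> levels [8 7 8 8]

Answer: 8 7 8 8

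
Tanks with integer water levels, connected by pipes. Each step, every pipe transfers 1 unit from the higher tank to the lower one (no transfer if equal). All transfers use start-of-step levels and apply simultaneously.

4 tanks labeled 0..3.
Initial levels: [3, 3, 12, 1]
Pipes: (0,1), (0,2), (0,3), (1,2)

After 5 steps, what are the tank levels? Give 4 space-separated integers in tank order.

Answer: 3 5 6 5

Derivation:
Step 1: flows [0=1,2->0,0->3,2->1] -> levels [3 4 10 2]
Step 2: flows [1->0,2->0,0->3,2->1] -> levels [4 4 8 3]
Step 3: flows [0=1,2->0,0->3,2->1] -> levels [4 5 6 4]
Step 4: flows [1->0,2->0,0=3,2->1] -> levels [6 5 4 4]
Step 5: flows [0->1,0->2,0->3,1->2] -> levels [3 5 6 5]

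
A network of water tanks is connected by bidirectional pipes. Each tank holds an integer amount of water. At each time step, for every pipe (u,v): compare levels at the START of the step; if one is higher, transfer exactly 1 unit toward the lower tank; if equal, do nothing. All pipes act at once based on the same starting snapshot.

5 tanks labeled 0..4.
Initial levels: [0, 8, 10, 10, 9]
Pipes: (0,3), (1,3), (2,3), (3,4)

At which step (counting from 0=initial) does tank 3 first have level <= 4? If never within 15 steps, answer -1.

Answer: -1

Derivation:
Step 1: flows [3->0,3->1,2=3,3->4] -> levels [1 9 10 7 10]
Step 2: flows [3->0,1->3,2->3,4->3] -> levels [2 8 9 9 9]
Step 3: flows [3->0,3->1,2=3,3=4] -> levels [3 9 9 7 9]
Step 4: flows [3->0,1->3,2->3,4->3] -> levels [4 8 8 9 8]
Step 5: flows [3->0,3->1,3->2,3->4] -> levels [5 9 9 5 9]
Step 6: flows [0=3,1->3,2->3,4->3] -> levels [5 8 8 8 8]
Step 7: flows [3->0,1=3,2=3,3=4] -> levels [6 8 8 7 8]
Step 8: flows [3->0,1->3,2->3,4->3] -> levels [7 7 7 9 7]
Step 9: flows [3->0,3->1,3->2,3->4] -> levels [8 8 8 5 8]
Step 10: flows [0->3,1->3,2->3,4->3] -> levels [7 7 7 9 7]
  -> period-2 cycle (repeats step 8); tank 3 never drops to <=4
Tank 3 never reaches <=4 within 15 steps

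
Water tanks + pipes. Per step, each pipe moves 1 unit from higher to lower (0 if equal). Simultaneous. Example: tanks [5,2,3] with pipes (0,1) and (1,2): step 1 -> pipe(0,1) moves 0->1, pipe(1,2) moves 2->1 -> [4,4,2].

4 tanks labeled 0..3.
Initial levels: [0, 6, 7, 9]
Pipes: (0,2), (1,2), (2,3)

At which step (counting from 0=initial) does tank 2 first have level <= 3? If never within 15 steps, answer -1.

Step 1: flows [2->0,2->1,3->2] -> levels [1 7 6 8]
Step 2: flows [2->0,1->2,3->2] -> levels [2 6 7 7]
Step 3: flows [2->0,2->1,2=3] -> levels [3 7 5 7]
Step 4: flows [2->0,1->2,3->2] -> levels [4 6 6 6]
Step 5: flows [2->0,1=2,2=3] -> levels [5 6 5 6]
Step 6: flows [0=2,1->2,3->2] -> levels [5 5 7 5]
Step 7: flows [2->0,2->1,2->3] -> levels [6 6 4 6]
Step 8: flows [0->2,1->2,3->2] -> levels [5 5 7 5]
  -> period-2 cycle (repeats step 6); tank 2 never drops to <=3
Tank 2 never reaches <=3 within 15 steps

Answer: -1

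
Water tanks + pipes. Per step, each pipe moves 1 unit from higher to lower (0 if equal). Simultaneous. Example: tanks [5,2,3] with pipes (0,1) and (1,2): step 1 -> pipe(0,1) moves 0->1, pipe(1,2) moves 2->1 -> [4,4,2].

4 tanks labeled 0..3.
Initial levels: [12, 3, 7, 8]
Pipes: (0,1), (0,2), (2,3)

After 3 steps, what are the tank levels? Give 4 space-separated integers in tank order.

Step 1: flows [0->1,0->2,3->2] -> levels [10 4 9 7]
Step 2: flows [0->1,0->2,2->3] -> levels [8 5 9 8]
Step 3: flows [0->1,2->0,2->3] -> levels [8 6 7 9]

Answer: 8 6 7 9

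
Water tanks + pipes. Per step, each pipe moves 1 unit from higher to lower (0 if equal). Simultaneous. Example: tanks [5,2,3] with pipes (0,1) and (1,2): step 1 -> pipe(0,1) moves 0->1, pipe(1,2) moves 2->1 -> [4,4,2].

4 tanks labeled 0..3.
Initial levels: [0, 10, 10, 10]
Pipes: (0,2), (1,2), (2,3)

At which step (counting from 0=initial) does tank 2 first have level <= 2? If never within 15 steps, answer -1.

Answer: -1

Derivation:
Step 1: flows [2->0,1=2,2=3] -> levels [1 10 9 10]
Step 2: flows [2->0,1->2,3->2] -> levels [2 9 10 9]
Step 3: flows [2->0,2->1,2->3] -> levels [3 10 7 10]
Step 4: flows [2->0,1->2,3->2] -> levels [4 9 8 9]
Step 5: flows [2->0,1->2,3->2] -> levels [5 8 9 8]
Step 6: flows [2->0,2->1,2->3] -> levels [6 9 6 9]
Step 7: flows [0=2,1->2,3->2] -> levels [6 8 8 8]
Step 8: flows [2->0,1=2,2=3] -> levels [7 8 7 8]
Step 9: flows [0=2,1->2,3->2] -> levels [7 7 9 7]
Step 10: flows [2->0,2->1,2->3] -> levels [8 8 6 8]
Step 11: flows [0->2,1->2,3->2] -> levels [7 7 9 7]
  -> period-2 cycle (repeats step 9); tank 2 never drops to <=2
Tank 2 never reaches <=2 within 15 steps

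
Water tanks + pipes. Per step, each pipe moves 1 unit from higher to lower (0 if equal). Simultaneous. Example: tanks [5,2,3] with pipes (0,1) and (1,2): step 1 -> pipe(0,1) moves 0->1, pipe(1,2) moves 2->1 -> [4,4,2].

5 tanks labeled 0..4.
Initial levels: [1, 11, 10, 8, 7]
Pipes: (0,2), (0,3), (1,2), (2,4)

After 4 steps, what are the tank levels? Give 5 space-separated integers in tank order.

Step 1: flows [2->0,3->0,1->2,2->4] -> levels [3 10 9 7 8]
Step 2: flows [2->0,3->0,1->2,2->4] -> levels [5 9 8 6 9]
Step 3: flows [2->0,3->0,1->2,4->2] -> levels [7 8 9 5 8]
Step 4: flows [2->0,0->3,2->1,2->4] -> levels [7 9 6 6 9]

Answer: 7 9 6 6 9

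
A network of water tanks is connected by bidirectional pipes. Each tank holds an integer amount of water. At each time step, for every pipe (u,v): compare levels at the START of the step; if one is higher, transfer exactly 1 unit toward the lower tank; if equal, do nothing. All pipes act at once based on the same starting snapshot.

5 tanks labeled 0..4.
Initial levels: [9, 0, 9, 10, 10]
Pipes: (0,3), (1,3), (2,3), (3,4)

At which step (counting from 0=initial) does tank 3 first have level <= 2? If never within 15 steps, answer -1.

Step 1: flows [3->0,3->1,3->2,3=4] -> levels [10 1 10 7 10]
Step 2: flows [0->3,3->1,2->3,4->3] -> levels [9 2 9 9 9]
Step 3: flows [0=3,3->1,2=3,3=4] -> levels [9 3 9 8 9]
Step 4: flows [0->3,3->1,2->3,4->3] -> levels [8 4 8 10 8]
Step 5: flows [3->0,3->1,3->2,3->4] -> levels [9 5 9 6 9]
Step 6: flows [0->3,3->1,2->3,4->3] -> levels [8 6 8 8 8]
Step 7: flows [0=3,3->1,2=3,3=4] -> levels [8 7 8 7 8]
Step 8: flows [0->3,1=3,2->3,4->3] -> levels [7 7 7 10 7]
Step 9: flows [3->0,3->1,3->2,3->4] -> levels [8 8 8 6 8]
Step 10: flows [0->3,1->3,2->3,4->3] -> levels [7 7 7 10 7]
  -> period-2 cycle (repeats step 8); tank 3 never drops to <=2
Tank 3 never reaches <=2 within 15 steps

Answer: -1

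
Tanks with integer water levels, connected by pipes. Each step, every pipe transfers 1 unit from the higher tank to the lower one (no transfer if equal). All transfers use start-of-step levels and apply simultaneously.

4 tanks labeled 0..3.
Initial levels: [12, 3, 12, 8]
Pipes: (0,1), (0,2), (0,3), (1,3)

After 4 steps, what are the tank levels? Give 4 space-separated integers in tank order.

Step 1: flows [0->1,0=2,0->3,3->1] -> levels [10 5 12 8]
Step 2: flows [0->1,2->0,0->3,3->1] -> levels [9 7 11 8]
Step 3: flows [0->1,2->0,0->3,3->1] -> levels [8 9 10 8]
Step 4: flows [1->0,2->0,0=3,1->3] -> levels [10 7 9 9]

Answer: 10 7 9 9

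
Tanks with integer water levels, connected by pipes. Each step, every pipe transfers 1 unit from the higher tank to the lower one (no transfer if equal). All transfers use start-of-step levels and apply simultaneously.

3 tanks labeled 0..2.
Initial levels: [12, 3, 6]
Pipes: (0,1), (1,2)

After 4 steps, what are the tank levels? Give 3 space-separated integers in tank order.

Answer: 8 7 6

Derivation:
Step 1: flows [0->1,2->1] -> levels [11 5 5]
Step 2: flows [0->1,1=2] -> levels [10 6 5]
Step 3: flows [0->1,1->2] -> levels [9 6 6]
Step 4: flows [0->1,1=2] -> levels [8 7 6]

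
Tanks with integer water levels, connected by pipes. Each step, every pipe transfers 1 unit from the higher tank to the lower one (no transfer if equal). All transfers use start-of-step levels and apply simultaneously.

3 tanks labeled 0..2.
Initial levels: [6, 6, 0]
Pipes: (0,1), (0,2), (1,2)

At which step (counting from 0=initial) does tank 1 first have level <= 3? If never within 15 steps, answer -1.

Answer: -1

Derivation:
Step 1: flows [0=1,0->2,1->2] -> levels [5 5 2]
Step 2: flows [0=1,0->2,1->2] -> levels [4 4 4]
Step 3: flows [0=1,0=2,1=2] -> levels [4 4 4]
  -> stable; tank 1 stays at 4 > 3
Tank 1 never reaches <=3 within 15 steps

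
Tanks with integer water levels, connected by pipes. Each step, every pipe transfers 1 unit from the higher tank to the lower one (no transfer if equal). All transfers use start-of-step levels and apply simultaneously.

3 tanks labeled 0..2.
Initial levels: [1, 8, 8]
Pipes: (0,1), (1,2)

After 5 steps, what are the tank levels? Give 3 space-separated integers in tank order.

Step 1: flows [1->0,1=2] -> levels [2 7 8]
Step 2: flows [1->0,2->1] -> levels [3 7 7]
Step 3: flows [1->0,1=2] -> levels [4 6 7]
Step 4: flows [1->0,2->1] -> levels [5 6 6]
Step 5: flows [1->0,1=2] -> levels [6 5 6]

Answer: 6 5 6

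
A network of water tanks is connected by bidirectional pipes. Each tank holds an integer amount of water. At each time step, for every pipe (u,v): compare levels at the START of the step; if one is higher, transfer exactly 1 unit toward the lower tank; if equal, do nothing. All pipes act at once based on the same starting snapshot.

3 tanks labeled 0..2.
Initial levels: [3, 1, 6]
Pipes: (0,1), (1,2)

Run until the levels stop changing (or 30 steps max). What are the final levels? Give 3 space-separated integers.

Answer: 4 2 4

Derivation:
Step 1: flows [0->1,2->1] -> levels [2 3 5]
Step 2: flows [1->0,2->1] -> levels [3 3 4]
Step 3: flows [0=1,2->1] -> levels [3 4 3]
Step 4: flows [1->0,1->2] -> levels [4 2 4]
Step 5: flows [0->1,2->1] -> levels [3 4 3]
  -> period-2 cycle: step 5 state = step 3 state; never stabilizes
  -> state at step 30: (30-3) mod 2 = 1, same as step 4 -> [4 2 4]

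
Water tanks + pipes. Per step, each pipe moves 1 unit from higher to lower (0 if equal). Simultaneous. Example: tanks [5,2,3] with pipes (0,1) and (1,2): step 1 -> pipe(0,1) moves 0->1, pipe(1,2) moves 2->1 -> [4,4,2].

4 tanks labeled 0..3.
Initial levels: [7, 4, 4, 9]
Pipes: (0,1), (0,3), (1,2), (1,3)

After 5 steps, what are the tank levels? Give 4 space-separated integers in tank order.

Step 1: flows [0->1,3->0,1=2,3->1] -> levels [7 6 4 7]
Step 2: flows [0->1,0=3,1->2,3->1] -> levels [6 7 5 6]
Step 3: flows [1->0,0=3,1->2,1->3] -> levels [7 4 6 7]
Step 4: flows [0->1,0=3,2->1,3->1] -> levels [6 7 5 6]
  -> period-2 cycle: step 4 state = step 2 state
  -> state at step 5: (5-2) mod 2 = 1, same as step 3 -> [7 4 6 7]

Answer: 7 4 6 7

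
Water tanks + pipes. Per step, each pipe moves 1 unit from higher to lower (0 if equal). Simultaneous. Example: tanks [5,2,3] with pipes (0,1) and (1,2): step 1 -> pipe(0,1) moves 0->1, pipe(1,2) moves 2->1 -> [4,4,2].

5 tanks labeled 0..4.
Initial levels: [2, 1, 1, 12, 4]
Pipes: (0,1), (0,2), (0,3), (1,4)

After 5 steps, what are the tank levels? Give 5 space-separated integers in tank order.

Answer: 3 4 4 7 2

Derivation:
Step 1: flows [0->1,0->2,3->0,4->1] -> levels [1 3 2 11 3]
Step 2: flows [1->0,2->0,3->0,1=4] -> levels [4 2 1 10 3]
Step 3: flows [0->1,0->2,3->0,4->1] -> levels [3 4 2 9 2]
Step 4: flows [1->0,0->2,3->0,1->4] -> levels [4 2 3 8 3]
Step 5: flows [0->1,0->2,3->0,4->1] -> levels [3 4 4 7 2]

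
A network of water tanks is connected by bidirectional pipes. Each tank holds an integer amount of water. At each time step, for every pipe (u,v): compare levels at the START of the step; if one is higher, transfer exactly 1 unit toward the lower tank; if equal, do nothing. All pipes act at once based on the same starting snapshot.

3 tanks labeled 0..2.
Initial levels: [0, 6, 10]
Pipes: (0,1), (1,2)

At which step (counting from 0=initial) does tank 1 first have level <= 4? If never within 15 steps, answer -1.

Step 1: flows [1->0,2->1] -> levels [1 6 9]
Step 2: flows [1->0,2->1] -> levels [2 6 8]
Step 3: flows [1->0,2->1] -> levels [3 6 7]
Step 4: flows [1->0,2->1] -> levels [4 6 6]
Step 5: flows [1->0,1=2] -> levels [5 5 6]
Step 6: flows [0=1,2->1] -> levels [5 6 5]
Step 7: flows [1->0,1->2] -> levels [6 4 6]
Tank 1 first reaches <=4 at step 7

Answer: 7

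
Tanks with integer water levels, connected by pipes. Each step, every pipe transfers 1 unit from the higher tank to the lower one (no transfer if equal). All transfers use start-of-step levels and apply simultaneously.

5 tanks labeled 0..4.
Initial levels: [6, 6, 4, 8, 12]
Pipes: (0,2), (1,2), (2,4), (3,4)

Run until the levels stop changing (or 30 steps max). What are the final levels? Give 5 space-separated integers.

Answer: 7 7 6 7 9

Derivation:
Step 1: flows [0->2,1->2,4->2,4->3] -> levels [5 5 7 9 10]
Step 2: flows [2->0,2->1,4->2,4->3] -> levels [6 6 6 10 8]
Step 3: flows [0=2,1=2,4->2,3->4] -> levels [6 6 7 9 8]
Step 4: flows [2->0,2->1,4->2,3->4] -> levels [7 7 6 8 8]
Step 5: flows [0->2,1->2,4->2,3=4] -> levels [6 6 9 8 7]
Step 6: flows [2->0,2->1,2->4,3->4] -> levels [7 7 6 7 9]
Step 7: flows [0->2,1->2,4->2,4->3] -> levels [6 6 9 8 7]
  -> period-2 cycle: step 7 state = step 5 state; never stabilizes
  -> state at step 30: (30-5) mod 2 = 1, same as step 6 -> [7 7 6 7 9]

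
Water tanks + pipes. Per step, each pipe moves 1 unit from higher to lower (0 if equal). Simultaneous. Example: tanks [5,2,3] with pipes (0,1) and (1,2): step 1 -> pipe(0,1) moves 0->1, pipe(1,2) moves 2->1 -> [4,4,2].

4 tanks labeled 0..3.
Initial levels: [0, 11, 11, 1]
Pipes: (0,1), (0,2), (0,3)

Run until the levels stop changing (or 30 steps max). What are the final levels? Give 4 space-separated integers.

Answer: 4 7 7 5

Derivation:
Step 1: flows [1->0,2->0,3->0] -> levels [3 10 10 0]
Step 2: flows [1->0,2->0,0->3] -> levels [4 9 9 1]
Step 3: flows [1->0,2->0,0->3] -> levels [5 8 8 2]
Step 4: flows [1->0,2->0,0->3] -> levels [6 7 7 3]
Step 5: flows [1->0,2->0,0->3] -> levels [7 6 6 4]
Step 6: flows [0->1,0->2,0->3] -> levels [4 7 7 5]
Step 7: flows [1->0,2->0,3->0] -> levels [7 6 6 4]
  -> period-2 cycle: step 7 state = step 5 state; never stabilizes
  -> state at step 30: (30-5) mod 2 = 1, same as step 6 -> [4 7 7 5]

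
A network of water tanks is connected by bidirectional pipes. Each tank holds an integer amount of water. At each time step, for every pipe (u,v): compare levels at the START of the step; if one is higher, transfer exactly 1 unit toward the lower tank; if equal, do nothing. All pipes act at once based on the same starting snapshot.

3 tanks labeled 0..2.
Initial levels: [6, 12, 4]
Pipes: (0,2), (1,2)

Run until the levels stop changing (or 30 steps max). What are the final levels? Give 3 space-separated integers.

Step 1: flows [0->2,1->2] -> levels [5 11 6]
Step 2: flows [2->0,1->2] -> levels [6 10 6]
Step 3: flows [0=2,1->2] -> levels [6 9 7]
Step 4: flows [2->0,1->2] -> levels [7 8 7]
Step 5: flows [0=2,1->2] -> levels [7 7 8]
Step 6: flows [2->0,2->1] -> levels [8 8 6]
Step 7: flows [0->2,1->2] -> levels [7 7 8]
  -> period-2 cycle: step 7 state = step 5 state; never stabilizes
  -> state at step 30: (30-5) mod 2 = 1, same as step 6 -> [8 8 6]

Answer: 8 8 6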